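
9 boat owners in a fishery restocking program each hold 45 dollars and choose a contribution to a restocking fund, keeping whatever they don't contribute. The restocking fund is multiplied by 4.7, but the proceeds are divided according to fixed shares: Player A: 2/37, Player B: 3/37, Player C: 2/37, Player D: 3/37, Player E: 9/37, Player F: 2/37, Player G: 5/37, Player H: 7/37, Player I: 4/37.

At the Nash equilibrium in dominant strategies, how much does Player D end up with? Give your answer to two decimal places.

Each unit j contributes comes back to j as 4.7 × (j's share), so j prefers to contribute only if that share exceeds 1/4.7 = 0.2128; otherwise keeping the unit dominates.
The only share above 0.2128 is Player E's 9/37, contributing 45; the remaining 8 contribute 0. Total contributed: 45.
Player D keeps 45 and receives 4.7 × 45 × 3/37 = 17.15 from the restocking fund, for a payoff of 62.15.

62.15 dollars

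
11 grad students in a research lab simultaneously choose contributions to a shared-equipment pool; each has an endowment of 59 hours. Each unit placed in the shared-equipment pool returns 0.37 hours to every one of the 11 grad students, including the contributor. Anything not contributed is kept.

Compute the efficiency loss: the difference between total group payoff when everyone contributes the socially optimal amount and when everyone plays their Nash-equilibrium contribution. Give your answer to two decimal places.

1992.43 hours

The private return per contributed unit is 0.37 < 1, so contributing 0 is dominant for every player. At the Nash equilibrium everyone keeps their 59, and the group total is 11 × 59 = 649.
Each contributed unit returns 4.070 to the group as a whole (0.37 to each of 11 players), which exceeds 1, so the social optimum is full contribution: group total = 4.070 × 649 = 2641.43.
Efficiency loss = 2641.43 − 649 = 1992.43.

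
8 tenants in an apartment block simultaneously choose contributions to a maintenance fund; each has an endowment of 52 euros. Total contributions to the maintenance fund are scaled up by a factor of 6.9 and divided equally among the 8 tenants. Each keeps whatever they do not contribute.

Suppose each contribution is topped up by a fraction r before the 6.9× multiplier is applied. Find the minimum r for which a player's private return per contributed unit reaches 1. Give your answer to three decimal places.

0.159

With matching at rate r, one contributed unit becomes (1 + r) in the maintenance fund and returns 6.9 × (1 + r) / 8 to the contributor.
Setting this equal to 1: 1 + r = 8/6.9 = 1.1594.
So the minimum matching rate is r = 1.1594 − 1 = 0.159.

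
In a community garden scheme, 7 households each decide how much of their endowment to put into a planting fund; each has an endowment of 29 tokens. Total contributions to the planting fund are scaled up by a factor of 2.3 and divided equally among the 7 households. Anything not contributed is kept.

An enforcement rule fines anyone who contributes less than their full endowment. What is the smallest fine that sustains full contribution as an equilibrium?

19.47 tokens

Given the others contribute fully, the best deviation is to contribute 0 (any partial contribution still incurs the fine and gives up units whose private return 0.3286 is below 1).
Deviating from 29 to 0 saves 29 tokens but forfeits the deviator's share of the drop in the planting fund: 2.3/7 × 29 = 9.53.
So the deviation gain is 29 − 9.53 = 19.47, and the fine must be at least 19.47 tokens to wipe it out.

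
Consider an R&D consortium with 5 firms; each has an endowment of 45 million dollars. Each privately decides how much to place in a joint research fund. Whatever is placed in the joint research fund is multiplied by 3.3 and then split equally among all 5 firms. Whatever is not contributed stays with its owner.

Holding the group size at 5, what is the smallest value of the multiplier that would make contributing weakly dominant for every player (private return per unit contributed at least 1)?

5

A contributed unit returns (multiplier)/5 to its contributor.
This reaches 1 exactly when the multiplier is 5.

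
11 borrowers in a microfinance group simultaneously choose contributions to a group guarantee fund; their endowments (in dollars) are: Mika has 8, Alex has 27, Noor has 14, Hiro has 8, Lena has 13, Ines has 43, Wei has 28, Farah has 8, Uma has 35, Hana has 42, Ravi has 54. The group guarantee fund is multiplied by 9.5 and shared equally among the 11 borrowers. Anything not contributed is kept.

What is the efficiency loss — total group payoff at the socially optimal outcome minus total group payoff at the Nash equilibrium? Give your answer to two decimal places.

2380.00 dollars

The private return per contributed unit is 9.5/11 = 0.8636 < 1 for every player regardless of endowment, so the Nash equilibrium is zero contribution and the group total is Σ E_j = 8 + 27 + 14 + 8 + 13 + 43 + 28 + 8 + 35 + 42 + 54 = 280.
Each contributed unit returns 9.500 to the group, so the social optimum is full contribution by everyone: group total = 9.500 × 280 = 2660.00.
Efficiency loss = (9.500 − 1) × 280 = 2380.00.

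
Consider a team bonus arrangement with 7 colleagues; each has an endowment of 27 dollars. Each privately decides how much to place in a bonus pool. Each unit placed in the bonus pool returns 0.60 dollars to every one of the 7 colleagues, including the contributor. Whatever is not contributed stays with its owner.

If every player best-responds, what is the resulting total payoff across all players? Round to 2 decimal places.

The private return per contributed unit is 0.60 < 1, so contributing 0 is dominant for every player. At the Nash equilibrium everyone keeps their 27, and the group total is 7 × 27 = 189.

189.00 dollars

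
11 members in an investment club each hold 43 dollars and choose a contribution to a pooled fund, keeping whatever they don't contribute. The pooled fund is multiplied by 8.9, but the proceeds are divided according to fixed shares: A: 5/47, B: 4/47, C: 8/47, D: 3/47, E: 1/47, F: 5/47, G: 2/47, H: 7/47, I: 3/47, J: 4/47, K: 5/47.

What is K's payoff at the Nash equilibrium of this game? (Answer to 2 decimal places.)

124.43 dollars

A player with share s gets back 8.9·s per unit contributed, so full contribution is dominant for anyone with s > 1/8.9 = 0.1124 and zero contribution is dominant for anyone below.
The shares above 0.1124 belong to C and H, contributing 43 each; the remaining 9 contribute 0. Total contributed: 86.
K keeps 43 and receives 8.9 × 86 × 5/47 = 81.43 from the pooled fund, for a payoff of 124.43.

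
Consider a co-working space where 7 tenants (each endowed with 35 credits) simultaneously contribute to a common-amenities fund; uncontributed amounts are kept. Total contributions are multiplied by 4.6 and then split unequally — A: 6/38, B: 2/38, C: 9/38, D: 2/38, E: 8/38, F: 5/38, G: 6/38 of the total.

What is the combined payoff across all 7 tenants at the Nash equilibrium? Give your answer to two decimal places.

371.00 credits

Each unit j contributes comes back to j as 4.6 × (j's share), so j prefers to contribute only if that share exceeds 1/4.6 = 0.2174; otherwise keeping the unit dominates.
The only share above 0.2174 is C's 9/38, contributing 35; the remaining 6 contribute 0. Total contributed: 35.
The common-amenities fund pays out 4.6 × 35 = 161.00 in total (split across the unequal shares, but the aggregate is all that matters for the group sum).
The 6 free-riders keep 35 each, adding 210. Group total = 210 + 161.00 = 371.00.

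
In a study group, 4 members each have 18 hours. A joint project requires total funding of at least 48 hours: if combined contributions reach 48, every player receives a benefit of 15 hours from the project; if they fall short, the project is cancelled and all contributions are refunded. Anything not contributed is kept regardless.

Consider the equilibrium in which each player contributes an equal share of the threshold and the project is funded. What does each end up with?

Equal share of the threshold: 48/4 = 12.
At this profile no one gains by cutting their contribution: any cut drops the total below 48, the project is cancelled, contributions are refunded, and the deviator ends with 18, which is less than 18 − 12 + 15 = 21. Contributing more than 12 just wastes the excess. So contributing exactly 12 is a best response.
Each player's payoff: 18 − 12 + 15 = 21.

21 hours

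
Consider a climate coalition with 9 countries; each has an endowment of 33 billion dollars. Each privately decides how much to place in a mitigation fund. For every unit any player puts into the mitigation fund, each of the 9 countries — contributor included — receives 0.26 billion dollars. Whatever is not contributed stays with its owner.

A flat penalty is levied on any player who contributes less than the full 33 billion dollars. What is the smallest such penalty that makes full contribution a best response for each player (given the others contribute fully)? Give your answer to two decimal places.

24.42 billion dollars

Given the others contribute fully, the best deviation is to contribute 0 (any partial contribution still incurs the fine and gives up units whose private return 0.26 is below 1).
Deviating from 33 to 0 saves 33 billion dollars but forfeits the deviator's share of the drop in the mitigation fund: 0.26 × 33 = 8.58.
So the deviation gain is 33 − 8.58 = 24.42, and the fine must be at least 24.42 billion dollars to wipe it out.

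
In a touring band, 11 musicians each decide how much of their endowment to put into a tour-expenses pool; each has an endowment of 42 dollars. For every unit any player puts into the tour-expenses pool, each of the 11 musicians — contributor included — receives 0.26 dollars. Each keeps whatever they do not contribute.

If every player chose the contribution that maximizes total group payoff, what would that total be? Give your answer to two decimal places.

1321.32 dollars

Each contributed unit returns 2.860 to the group as a whole (0.26 to each of 11 players), which exceeds 1, so the social optimum is full contribution: group total = 2.860 × 462 = 1321.32.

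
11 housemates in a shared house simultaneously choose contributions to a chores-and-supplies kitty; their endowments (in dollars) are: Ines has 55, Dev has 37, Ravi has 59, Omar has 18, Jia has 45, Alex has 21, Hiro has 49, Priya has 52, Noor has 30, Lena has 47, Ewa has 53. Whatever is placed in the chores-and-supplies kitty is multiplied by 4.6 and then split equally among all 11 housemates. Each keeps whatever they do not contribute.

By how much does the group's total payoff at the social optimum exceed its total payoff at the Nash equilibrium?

The private return per contributed unit is 4.6/11 = 0.4182 < 1 for every player regardless of endowment, so the Nash equilibrium is zero contribution and the group total is Σ E_j = 55 + 37 + 59 + 18 + 45 + 21 + 49 + 52 + 30 + 47 + 53 = 466.
Each contributed unit returns 4.600 to the group, so the social optimum is full contribution by everyone: group total = 4.600 × 466 = 2143.60.
Efficiency loss = (4.600 − 1) × 466 = 1677.60.

1677.60 dollars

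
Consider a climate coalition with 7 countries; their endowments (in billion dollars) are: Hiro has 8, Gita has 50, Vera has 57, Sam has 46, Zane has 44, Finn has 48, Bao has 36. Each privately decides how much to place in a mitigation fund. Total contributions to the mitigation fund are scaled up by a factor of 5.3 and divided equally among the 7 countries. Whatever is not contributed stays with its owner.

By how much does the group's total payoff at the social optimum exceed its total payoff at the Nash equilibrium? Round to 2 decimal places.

1242.70 billion dollars

The private return per contributed unit is 5.3/7 = 0.7571 < 1 for every player regardless of endowment, so the Nash equilibrium is zero contribution and the group total is Σ E_j = 8 + 50 + 57 + 46 + 44 + 48 + 36 = 289.
Each contributed unit returns 5.300 to the group, so the social optimum is full contribution by everyone: group total = 5.300 × 289 = 1531.70.
Efficiency loss = (5.300 − 1) × 289 = 1242.70.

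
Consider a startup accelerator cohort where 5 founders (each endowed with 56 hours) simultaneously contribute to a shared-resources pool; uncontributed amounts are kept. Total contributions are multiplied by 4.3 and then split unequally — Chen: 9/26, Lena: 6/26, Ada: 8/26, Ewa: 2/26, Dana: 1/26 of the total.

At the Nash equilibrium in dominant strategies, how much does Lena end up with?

For player j, contributing a unit is worthwhile iff 4.3 × (j's share) ≥ 1, i.e. iff j's share is at least 0.2326.
Chen and Ada are above the threshold, contributing 56 each; the remaining 3 contribute 0. Total contributed: 112.
Lena keeps 56 and receives 4.3 × 112 × 6/26 = 111.14 from the shared-resources pool, for a payoff of 167.14.

167.14 hours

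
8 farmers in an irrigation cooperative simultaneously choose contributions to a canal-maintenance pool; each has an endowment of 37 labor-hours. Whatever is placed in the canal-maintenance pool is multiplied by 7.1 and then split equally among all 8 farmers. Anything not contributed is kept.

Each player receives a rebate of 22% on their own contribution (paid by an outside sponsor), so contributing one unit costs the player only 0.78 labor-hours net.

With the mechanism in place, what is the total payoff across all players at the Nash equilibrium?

2166.72 labor-hours

Under the mechanism each unit contributed yields (7.1/8) / 0.78 = 1.1378 back to its contributor per unit of net cost, which exceeds 1, making full contribution the dominant choice for everyone.
At the Nash equilibrium everyone contributes 37. Group total payoff = 8 × (37 × 0.22 + 7.1 × 37) = 2166.72.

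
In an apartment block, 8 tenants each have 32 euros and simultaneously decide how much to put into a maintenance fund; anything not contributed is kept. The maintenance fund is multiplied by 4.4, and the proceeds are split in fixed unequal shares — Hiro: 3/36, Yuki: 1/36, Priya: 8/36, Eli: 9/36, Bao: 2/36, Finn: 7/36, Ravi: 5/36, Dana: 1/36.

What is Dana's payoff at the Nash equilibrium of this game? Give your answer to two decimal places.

35.91 euros

A player with share s gets back 4.4·s per unit contributed, so full contribution is dominant for anyone with s > 1/4.4 = 0.2273 and zero contribution is dominant for anyone below.
Eli alone (share 9/36) is above the threshold, contributing 32; the remaining 7 contribute 0. Total contributed: 32.
Dana keeps 32 and receives 4.4 × 32 × 1/36 = 3.91 from the maintenance fund, for a payoff of 35.91.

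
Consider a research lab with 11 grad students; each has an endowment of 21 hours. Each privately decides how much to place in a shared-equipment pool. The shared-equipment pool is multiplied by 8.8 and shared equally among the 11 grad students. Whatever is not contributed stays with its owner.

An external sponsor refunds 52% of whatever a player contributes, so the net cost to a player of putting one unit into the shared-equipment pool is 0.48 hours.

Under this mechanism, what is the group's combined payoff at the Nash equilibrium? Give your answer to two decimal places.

Under the mechanism each unit contributed yields (8.8/11) / 0.48 = 1.6667 back to its contributor per unit of net cost, which exceeds 1, making full contribution the dominant choice for everyone.
So the Nash equilibrium is full contribution by all 11; the group earns 11 × (21 × 0.52 + 8.8 × 21) = 2152.92.

2152.92 hours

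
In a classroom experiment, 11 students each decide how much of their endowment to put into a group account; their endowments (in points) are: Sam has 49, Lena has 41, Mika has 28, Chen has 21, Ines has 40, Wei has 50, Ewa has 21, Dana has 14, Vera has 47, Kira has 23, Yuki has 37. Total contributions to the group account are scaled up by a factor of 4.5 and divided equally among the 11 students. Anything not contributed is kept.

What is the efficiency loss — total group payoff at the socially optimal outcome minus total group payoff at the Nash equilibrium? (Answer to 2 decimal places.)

The private return per contributed unit is 4.5/11 = 0.4091 < 1 for every player regardless of endowment, so the Nash equilibrium is zero contribution and the group total is Σ E_j = 49 + 41 + 28 + 21 + 40 + 50 + 21 + 14 + 47 + 23 + 37 = 371.
Each contributed unit returns 4.500 to the group, so the social optimum is full contribution by everyone: group total = 4.500 × 371 = 1669.50.
Efficiency loss = (4.500 − 1) × 371 = 1298.50.

1298.50 points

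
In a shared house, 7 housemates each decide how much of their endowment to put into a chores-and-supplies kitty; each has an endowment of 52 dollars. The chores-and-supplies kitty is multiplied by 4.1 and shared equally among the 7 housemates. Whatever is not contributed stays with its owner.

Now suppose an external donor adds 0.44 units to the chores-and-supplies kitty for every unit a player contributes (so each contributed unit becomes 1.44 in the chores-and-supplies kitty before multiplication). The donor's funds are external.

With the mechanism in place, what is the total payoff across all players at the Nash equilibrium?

The effective private return is 4.1 × 1.44 / 7 = 0.8434, which is still under 1, so the mechanism doesn't change anyone's dominant strategy: zero contribution.
At the Nash equilibrium no one contributes; group total payoff = 7 × 52 = 364.

364.00 dollars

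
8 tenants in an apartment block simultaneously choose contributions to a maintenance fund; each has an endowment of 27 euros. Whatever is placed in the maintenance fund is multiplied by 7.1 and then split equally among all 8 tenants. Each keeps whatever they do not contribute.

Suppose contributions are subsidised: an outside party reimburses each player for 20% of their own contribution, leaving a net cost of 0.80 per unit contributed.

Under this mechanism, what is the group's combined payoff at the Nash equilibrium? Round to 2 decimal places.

1576.80 euros

The effective private return per unit is now (7.1/8) / 0.80 = 1.1094 > 1, so every player's dominant strategy flips to full contribution.
At the Nash equilibrium everyone contributes 27. Group total payoff = 8 × (27 × 0.20 + 7.1 × 27) = 1576.80.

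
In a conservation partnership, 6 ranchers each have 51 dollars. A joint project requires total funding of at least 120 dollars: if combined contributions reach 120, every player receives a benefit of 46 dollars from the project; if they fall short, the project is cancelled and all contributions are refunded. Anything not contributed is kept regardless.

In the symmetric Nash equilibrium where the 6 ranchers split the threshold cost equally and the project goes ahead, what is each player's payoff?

77 dollars

Equal share of the threshold: 120/6 = 20.
At this profile no one gains by cutting their contribution: any cut drops the total below 120, the project is cancelled, contributions are refunded, and the deviator ends with 51, which is less than 51 − 20 + 46 = 77. Contributing more than 20 just wastes the excess. So contributing exactly 20 is a best response.
Each player's payoff: 51 − 20 + 46 = 77.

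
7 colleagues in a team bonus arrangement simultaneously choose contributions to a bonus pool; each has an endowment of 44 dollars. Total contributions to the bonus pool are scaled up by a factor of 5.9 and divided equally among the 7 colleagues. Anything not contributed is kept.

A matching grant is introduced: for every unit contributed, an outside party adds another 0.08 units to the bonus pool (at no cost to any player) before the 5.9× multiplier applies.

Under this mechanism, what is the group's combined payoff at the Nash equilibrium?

308.00 dollars

The effective private return is 5.9 × 1.08 / 7 = 0.9103, which is still under 1, so the mechanism doesn't change anyone's dominant strategy: zero contribution.
Everyone keeps their endowment and the group total is 7 × 44 = 308.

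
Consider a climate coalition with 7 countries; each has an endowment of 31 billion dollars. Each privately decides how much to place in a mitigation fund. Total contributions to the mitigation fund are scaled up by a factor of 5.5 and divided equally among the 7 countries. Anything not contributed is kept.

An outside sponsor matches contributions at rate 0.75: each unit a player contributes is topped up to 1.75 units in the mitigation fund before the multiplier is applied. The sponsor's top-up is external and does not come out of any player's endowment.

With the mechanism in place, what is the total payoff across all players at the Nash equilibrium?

With the mechanism, a contributed unit returns 5.5 × 1.75 / 7 = 1.3750 per unit of net cost to the contributor — now above 1 — so contributing fully is weakly dominant for every player.
At the Nash equilibrium everyone contributes 31. Group total payoff = 5.5 × 1.75 × 217 = 2088.63.

2088.63 billion dollars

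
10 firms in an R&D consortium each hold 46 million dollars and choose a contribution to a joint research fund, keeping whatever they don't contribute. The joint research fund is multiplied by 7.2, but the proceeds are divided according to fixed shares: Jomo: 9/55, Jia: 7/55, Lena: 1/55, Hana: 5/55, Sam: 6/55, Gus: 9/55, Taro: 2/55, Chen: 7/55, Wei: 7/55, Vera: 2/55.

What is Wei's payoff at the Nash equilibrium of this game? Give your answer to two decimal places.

130.31 million dollars

For player j, contributing a unit is worthwhile iff 7.2 × (j's share) ≥ 1, i.e. iff j's share is at least 0.1389.
The shares above 0.1389 belong to Jomo and Gus, contributing 46 each; the remaining 8 contribute 0. Total contributed: 92.
Wei keeps 46 and receives 7.2 × 92 × 7/55 = 84.31 from the joint research fund, for a payoff of 130.31.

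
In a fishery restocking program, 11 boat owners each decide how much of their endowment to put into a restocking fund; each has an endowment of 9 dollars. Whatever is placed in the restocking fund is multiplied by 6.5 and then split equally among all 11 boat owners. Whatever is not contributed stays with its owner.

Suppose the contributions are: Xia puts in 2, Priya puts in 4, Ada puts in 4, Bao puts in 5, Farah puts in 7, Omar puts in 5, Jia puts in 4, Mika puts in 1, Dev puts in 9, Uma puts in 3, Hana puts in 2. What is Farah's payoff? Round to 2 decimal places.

Total contributed: 2 + 4 + 4 + 5 + 7 + 5 + 4 + 1 + 9 + 3 + 2 = 46.
Each receives 6.5 × 46 / 11 = 27.18 from the restocking fund.
Farah keeps 9 − 7 = 2, so Farah's payoff is 2 + 27.18 = 29.18.

29.18 dollars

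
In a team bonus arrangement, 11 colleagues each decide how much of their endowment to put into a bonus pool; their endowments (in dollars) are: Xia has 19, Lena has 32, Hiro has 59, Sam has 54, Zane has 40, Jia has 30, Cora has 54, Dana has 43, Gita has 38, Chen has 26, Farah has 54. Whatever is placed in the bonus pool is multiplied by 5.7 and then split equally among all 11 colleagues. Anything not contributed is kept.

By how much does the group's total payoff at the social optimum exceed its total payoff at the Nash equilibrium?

The private return per contributed unit is 5.7/11 = 0.5182 < 1 for every player regardless of endowment, so the Nash equilibrium is zero contribution and the group total is Σ E_j = 19 + 32 + 59 + 54 + 40 + 30 + 54 + 43 + 38 + 26 + 54 = 449.
Each contributed unit returns 5.700 to the group, so the social optimum is full contribution by everyone: group total = 5.700 × 449 = 2559.30.
Efficiency loss = (5.700 − 1) × 449 = 2110.30.

2110.30 dollars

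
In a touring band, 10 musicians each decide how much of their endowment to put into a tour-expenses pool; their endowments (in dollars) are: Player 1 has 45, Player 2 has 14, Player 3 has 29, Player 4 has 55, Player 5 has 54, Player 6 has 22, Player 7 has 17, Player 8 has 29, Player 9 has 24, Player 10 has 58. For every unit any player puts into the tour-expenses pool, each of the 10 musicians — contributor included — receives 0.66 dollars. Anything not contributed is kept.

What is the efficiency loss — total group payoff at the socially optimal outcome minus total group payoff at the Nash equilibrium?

1943.20 dollars

The private return per contributed unit is 0.66 < 1 for everyone, so the Nash equilibrium is zero contribution and the group total is Σ E_j = 45 + 14 + 29 + 55 + 54 + 22 + 17 + 29 + 24 + 58 = 347.
Each contributed unit returns 6.600 to the group, so the social optimum is full contribution by everyone: group total = 6.600 × 347 = 2290.20.
Efficiency loss = (6.600 − 1) × 347 = 1943.20.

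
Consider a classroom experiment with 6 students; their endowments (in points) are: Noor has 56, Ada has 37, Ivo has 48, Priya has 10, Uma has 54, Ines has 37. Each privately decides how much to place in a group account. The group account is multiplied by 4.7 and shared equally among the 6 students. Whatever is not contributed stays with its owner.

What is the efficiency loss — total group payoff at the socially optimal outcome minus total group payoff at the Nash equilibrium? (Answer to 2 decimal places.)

The private return per contributed unit is 4.7/6 = 0.7833 < 1 for every player regardless of endowment, so the Nash equilibrium is zero contribution and the group total is Σ E_j = 56 + 37 + 48 + 10 + 54 + 37 = 242.
Each contributed unit returns 4.700 to the group, so the social optimum is full contribution by everyone: group total = 4.700 × 242 = 1137.40.
Efficiency loss = (4.700 − 1) × 242 = 895.40.

895.40 points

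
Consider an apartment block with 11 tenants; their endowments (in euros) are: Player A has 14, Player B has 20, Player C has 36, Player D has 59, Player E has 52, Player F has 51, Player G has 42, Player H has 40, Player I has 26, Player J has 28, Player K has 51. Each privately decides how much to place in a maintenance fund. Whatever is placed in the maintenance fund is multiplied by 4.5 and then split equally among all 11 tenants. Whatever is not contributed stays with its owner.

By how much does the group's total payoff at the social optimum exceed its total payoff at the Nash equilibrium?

The private return per contributed unit is 4.5/11 = 0.4091 < 1 for every player regardless of endowment, so the Nash equilibrium is zero contribution and the group total is Σ E_j = 14 + 20 + 36 + 59 + 52 + 51 + 42 + 40 + 26 + 28 + 51 = 419.
Each contributed unit returns 4.500 to the group, so the social optimum is full contribution by everyone: group total = 4.500 × 419 = 1885.50.
Efficiency loss = (4.500 − 1) × 419 = 1466.50.

1466.50 euros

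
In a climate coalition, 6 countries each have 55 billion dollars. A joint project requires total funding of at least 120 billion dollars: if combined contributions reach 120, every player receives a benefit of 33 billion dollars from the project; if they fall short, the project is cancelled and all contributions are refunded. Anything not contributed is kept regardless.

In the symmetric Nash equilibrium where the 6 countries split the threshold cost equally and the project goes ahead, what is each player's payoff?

68 billion dollars

Equal share of the threshold: 120/6 = 20.
At this profile no one gains by cutting their contribution: any cut drops the total below 120, the project is cancelled, contributions are refunded, and the deviator ends with 55, which is less than 55 − 20 + 33 = 68. Contributing more than 20 just wastes the excess. So contributing exactly 20 is a best response.
Each player's payoff: 55 − 20 + 33 = 68.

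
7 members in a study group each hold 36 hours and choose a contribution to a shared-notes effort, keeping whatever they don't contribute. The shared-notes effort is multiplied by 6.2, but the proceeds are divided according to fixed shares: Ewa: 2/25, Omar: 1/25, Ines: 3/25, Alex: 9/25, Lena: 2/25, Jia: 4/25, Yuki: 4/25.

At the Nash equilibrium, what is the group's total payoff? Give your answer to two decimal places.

439.20 hours

Player j's private return per contributed unit is 6.2 × (j's share). Contributing is weakly dominant for j when that share is at least 1/6.2 = 0.1613, and contributing 0 is dominant otherwise.
The only share above 0.1613 is Alex's 9/25, contributing 36; the remaining 6 contribute 0. Total contributed: 36.
The shared-notes effort pays out 6.2 × 36 = 223.20 in total (split across the unequal shares, but the aggregate is all that matters for the group sum).
The 6 free-riders keep 36 each, adding 216. Group total = 216 + 223.20 = 439.20.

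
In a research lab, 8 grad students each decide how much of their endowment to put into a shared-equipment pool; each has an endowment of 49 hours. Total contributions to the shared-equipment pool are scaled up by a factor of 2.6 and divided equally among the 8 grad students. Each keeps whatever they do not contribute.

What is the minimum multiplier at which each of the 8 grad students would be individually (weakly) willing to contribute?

A contributed unit returns (multiplier)/8 to its contributor.
This reaches 1 exactly when the multiplier is 8.

8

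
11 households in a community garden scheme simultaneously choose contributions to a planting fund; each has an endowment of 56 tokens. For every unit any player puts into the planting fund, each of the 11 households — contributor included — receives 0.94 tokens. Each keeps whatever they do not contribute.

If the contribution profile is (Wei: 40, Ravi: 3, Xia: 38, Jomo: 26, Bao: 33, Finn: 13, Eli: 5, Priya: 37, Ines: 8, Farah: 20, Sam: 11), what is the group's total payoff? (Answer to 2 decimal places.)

Total contributed: 40 + 3 + 38 + 26 + 33 + 13 + 5 + 37 + 8 + 20 + 11 = 234; total kept: 11 × 56 − 234 = 382.
The planting fund pays out 0.94 × 11 × 234 = 2419.56 in aggregate.
Group total = 382 + 2419.56 = 2801.56.

2801.56 tokens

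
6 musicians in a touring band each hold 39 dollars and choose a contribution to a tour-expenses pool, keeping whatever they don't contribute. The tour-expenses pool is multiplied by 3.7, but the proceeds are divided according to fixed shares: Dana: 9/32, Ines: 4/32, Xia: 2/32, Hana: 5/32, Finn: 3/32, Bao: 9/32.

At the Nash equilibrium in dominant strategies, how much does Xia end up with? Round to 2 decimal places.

Player j's private return per contributed unit is 3.7 × (j's share). Contributing is weakly dominant for j when that share is at least 1/3.7 = 0.2703, and contributing 0 is dominant otherwise.
Dana and Bao are above the threshold, contributing 39 each; the remaining 4 contribute 0. Total contributed: 78.
Xia keeps 39 and receives 3.7 × 78 × 2/32 = 18.04 from the tour-expenses pool, for a payoff of 57.04.

57.04 dollars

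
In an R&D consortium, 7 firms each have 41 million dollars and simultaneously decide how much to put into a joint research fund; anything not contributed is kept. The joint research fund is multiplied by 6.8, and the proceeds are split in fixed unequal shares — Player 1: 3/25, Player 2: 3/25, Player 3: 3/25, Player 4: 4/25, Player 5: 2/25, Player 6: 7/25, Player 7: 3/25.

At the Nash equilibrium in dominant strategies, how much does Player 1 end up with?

Each unit j contributes comes back to j as 6.8 × (j's share), so j prefers to contribute only if that share exceeds 1/6.8 = 0.1471; otherwise keeping the unit dominates.
Player 4 and Player 6 are above the threshold, contributing 41 each; the remaining 5 contribute 0. Total contributed: 82.
Player 1 keeps 41 and receives 6.8 × 82 × 3/25 = 66.91 from the joint research fund, for a payoff of 107.91.

107.91 million dollars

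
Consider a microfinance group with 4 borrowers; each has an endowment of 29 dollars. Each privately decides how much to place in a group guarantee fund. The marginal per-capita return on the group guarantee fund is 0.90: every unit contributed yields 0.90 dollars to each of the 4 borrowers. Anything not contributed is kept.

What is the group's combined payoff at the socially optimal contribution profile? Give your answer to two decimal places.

Each contributed unit returns 3.600 to the group as a whole (0.90 to each of 4 players), which exceeds 1, so the social optimum is full contribution: group total = 3.600 × 116 = 417.60.

417.60 dollars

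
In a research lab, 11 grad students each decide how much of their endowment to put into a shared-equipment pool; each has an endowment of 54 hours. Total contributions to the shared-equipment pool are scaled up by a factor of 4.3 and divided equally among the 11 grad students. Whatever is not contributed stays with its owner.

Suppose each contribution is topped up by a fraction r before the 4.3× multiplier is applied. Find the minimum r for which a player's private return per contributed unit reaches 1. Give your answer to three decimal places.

With matching at rate r, one contributed unit becomes (1 + r) in the shared-equipment pool and returns 4.3 × (1 + r) / 11 to the contributor.
Setting this equal to 1: 1 + r = 11/4.3 = 2.5581.
So the minimum matching rate is r = 2.5581 − 1 = 1.558.

1.558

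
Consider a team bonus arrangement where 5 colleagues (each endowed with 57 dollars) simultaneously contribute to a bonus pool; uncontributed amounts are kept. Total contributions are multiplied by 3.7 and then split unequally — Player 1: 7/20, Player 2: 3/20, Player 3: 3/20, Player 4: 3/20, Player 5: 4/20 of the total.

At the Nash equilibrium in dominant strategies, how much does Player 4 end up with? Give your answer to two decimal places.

Player j's private return per contributed unit is 3.7 × (j's share). Contributing is weakly dominant for j when that share is at least 1/3.7 = 0.2703, and contributing 0 is dominant otherwise.
The only share above 0.2703 is Player 1's 7/20, contributing 57; the remaining 4 contribute 0. Total contributed: 57.
Player 4 keeps 57 and receives 3.7 × 57 × 3/20 = 31.64 from the bonus pool, for a payoff of 88.64.

88.64 dollars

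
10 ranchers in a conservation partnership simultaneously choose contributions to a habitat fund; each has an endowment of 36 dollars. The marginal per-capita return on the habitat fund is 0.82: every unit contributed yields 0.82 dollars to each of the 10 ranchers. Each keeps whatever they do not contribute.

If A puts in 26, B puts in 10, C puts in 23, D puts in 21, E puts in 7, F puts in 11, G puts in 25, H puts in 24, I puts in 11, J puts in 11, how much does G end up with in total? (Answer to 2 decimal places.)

Total contributed: 26 + 10 + 23 + 21 + 7 + 11 + 25 + 24 + 11 + 11 = 169.
Each receives 0.82 × 169 = 138.58 from the habitat fund.
G keeps 36 − 25 = 11, so G's payoff is 11 + 138.58 = 149.58.

149.58 dollars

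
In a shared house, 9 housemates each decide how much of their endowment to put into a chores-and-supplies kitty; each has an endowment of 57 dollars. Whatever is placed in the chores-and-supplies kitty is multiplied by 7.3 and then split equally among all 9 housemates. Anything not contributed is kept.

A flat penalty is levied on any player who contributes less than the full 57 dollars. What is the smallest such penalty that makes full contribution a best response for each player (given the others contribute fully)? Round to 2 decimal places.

Given the others contribute fully, the best deviation is to contribute 0 (any partial contribution still incurs the fine and gives up units whose private return 0.8111 is below 1).
Deviating from 57 to 0 saves 57 dollars but forfeits the deviator's share of the drop in the chores-and-supplies kitty: 7.3/9 × 57 = 46.23.
So the deviation gain is 57 − 46.23 = 10.77, and the fine must be at least 10.77 dollars to wipe it out.

10.77 dollars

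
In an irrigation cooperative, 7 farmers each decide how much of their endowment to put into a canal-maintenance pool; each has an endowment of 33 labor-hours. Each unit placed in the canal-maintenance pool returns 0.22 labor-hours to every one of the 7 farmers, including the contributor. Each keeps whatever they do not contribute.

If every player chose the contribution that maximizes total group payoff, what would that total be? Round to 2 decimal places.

Each contributed unit returns 1.540 to the group as a whole (0.22 to each of 7 players), which exceeds 1, so the social optimum is full contribution: group total = 1.540 × 231 = 355.74.

355.74 labor-hours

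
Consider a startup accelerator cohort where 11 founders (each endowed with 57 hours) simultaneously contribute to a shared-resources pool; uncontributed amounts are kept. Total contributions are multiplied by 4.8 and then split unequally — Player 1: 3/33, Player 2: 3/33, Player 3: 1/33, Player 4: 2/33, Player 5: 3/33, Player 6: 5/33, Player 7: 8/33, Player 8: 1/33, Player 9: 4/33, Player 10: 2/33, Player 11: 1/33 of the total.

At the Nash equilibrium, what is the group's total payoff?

A player with share s gets back 4.8·s per unit contributed, so full contribution is dominant for anyone with s > 1/4.8 = 0.2083 and zero contribution is dominant for anyone below.
Only Player 7 (8/33) clears that bar, contributing 57; the remaining 10 contribute 0. Total contributed: 57.
The shared-resources pool pays out 4.8 × 57 = 273.60 in total (split across the unequal shares, but the aggregate is all that matters for the group sum).
The 10 free-riders keep 57 each, adding 570. Group total = 570 + 273.60 = 843.60.

843.60 hours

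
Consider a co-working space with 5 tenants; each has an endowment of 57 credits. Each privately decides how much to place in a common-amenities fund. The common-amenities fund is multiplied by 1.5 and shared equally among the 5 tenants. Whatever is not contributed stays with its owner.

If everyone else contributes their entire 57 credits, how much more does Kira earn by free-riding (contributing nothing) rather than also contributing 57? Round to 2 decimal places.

39.90 credits

Switching from a contribution of 57 to 0 lets Kira keep an extra 57 credits, but lowers the common-amenities fund by 57, which costs Kira their own share of that drop: 1.5/5 × 57 = 17.10.
Net gain = 57 − 17.10 = 39.90. The private return per contributed unit (0.3000) is below 1, so free-riding is indeed the best response regardless of what the others do.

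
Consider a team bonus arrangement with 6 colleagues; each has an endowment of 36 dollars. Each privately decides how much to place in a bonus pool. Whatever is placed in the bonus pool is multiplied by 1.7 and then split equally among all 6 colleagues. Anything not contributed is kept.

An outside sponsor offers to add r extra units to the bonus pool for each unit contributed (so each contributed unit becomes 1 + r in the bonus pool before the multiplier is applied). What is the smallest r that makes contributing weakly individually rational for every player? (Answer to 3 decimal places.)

With matching at rate r, one contributed unit becomes (1 + r) in the bonus pool and returns 1.7 × (1 + r) / 6 to the contributor.
Setting this equal to 1: 1 + r = 6/1.7 = 3.5294.
So the minimum matching rate is r = 3.5294 − 1 = 2.529.

2.529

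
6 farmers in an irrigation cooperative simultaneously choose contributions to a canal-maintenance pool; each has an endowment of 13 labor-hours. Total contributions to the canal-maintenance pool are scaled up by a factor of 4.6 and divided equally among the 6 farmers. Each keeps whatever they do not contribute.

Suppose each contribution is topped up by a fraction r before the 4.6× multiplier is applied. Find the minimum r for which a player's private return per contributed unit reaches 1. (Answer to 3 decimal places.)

0.304

With matching at rate r, one contributed unit becomes (1 + r) in the canal-maintenance pool and returns 4.6 × (1 + r) / 6 to the contributor.
Setting this equal to 1: 1 + r = 6/4.6 = 1.3043.
So the minimum matching rate is r = 1.3043 − 1 = 0.304.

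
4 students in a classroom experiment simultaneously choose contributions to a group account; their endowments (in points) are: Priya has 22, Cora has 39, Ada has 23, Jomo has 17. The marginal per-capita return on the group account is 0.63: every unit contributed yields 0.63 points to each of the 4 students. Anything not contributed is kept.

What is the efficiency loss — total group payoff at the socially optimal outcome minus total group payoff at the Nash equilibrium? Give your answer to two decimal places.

The private return per contributed unit is 0.63 < 1 for everyone, so the Nash equilibrium is zero contribution and the group total is Σ E_j = 22 + 39 + 23 + 17 = 101.
Each contributed unit returns 2.520 to the group, so the social optimum is full contribution by everyone: group total = 2.520 × 101 = 254.52.
Efficiency loss = (2.520 − 1) × 101 = 153.52.

153.52 points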